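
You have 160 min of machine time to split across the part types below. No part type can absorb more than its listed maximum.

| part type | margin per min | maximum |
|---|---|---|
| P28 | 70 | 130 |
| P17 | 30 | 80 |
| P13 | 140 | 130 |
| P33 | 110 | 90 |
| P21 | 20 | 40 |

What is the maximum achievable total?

Order the part types by margin per min: P13 140 > P33 110 > P28 70 > P17 30 > P21 20.
Give P13 130 to hit its cap of 130 → 30 left.
P33 has room for 90 but only 30 remain, so it gets 30.
Total = 140×130 + 110×30 = 21500.

21500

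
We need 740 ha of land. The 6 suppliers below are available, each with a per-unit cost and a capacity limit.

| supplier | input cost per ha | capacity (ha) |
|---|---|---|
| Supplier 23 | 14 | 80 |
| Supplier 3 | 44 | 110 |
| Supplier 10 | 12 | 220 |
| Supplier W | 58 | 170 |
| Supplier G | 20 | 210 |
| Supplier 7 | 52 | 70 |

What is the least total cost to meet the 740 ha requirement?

19340

Use suppliers in increasing cost order.
Supplier 10 (12): use full 220 → 520 ha to go.
Take 80 from Supplier 23 at 14 → need 440 more.
Take 210 from Supplier G at 20 → need 230 more.
Take 110 from Supplier 3 at 44 → need 120 more.
Supplier 7 at 52: take all 70 ha → 50 still needed.
Supplier W at 58: take 50 of its 170 → requirement met.
Cost = 220×12 + 80×14 + 210×20 + 110×44 + 70×52 + 50×58 = 19340.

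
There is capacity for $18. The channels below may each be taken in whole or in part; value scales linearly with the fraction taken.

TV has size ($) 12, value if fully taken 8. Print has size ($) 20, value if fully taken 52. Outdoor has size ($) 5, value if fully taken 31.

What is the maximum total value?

64.8

Best value per unit of size first: Outdoor 31/5≈6.2, Print 52/20≈2.6, TV 8/12≈0.667.
Take all of Outdoor (5 $, value 31) ; 13 $ left.
13 $ left: a 13/20 share of Print gives 52×13/20 = 33.8.
Total value = 64.8.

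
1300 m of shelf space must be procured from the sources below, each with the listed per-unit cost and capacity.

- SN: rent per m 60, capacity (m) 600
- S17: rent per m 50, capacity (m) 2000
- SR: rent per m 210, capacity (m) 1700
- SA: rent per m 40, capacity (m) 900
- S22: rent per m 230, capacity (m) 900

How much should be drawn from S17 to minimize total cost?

400

Fill from the cheapest source first.
SA (40): use full 900 ; 400 m to go.
S17 (50): take the remaining 400 ; done.
SN, SR, S22: unused.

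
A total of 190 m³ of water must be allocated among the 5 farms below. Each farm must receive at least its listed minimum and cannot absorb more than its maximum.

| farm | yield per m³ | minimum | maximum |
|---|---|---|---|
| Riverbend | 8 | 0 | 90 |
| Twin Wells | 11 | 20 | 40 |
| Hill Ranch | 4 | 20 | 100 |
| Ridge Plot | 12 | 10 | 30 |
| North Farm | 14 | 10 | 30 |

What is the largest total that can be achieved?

Meeting every minimum uses 0+20+20+10+10 = 60 m³, leaving 130.
Highest yield per m³ first: North Farm 14 > Ridge Plot 12 > Twin Wells 11 > Riverbend 8 > Hill Ranch 4.
North Farm takes 20 more to reach its cap of 30 → 110 left.
Ridge Plot: +20 to 30 (cap) → 90 left.
Twin Wells takes 20 more to reach its cap of 40 → 70 left.
Riverbend: +70 (room for 90) → 70. Pool exhausted.
Total = 8×70 + 11×40 + 4×20 + 12×30 + 14×30 = 1860.

1860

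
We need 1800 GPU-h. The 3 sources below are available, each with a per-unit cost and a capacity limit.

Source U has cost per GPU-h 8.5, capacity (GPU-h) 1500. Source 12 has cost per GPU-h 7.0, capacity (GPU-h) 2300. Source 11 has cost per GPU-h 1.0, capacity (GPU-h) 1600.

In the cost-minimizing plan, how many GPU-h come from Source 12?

200

Fill from the cheapest source first.
Source 11 (1.0): use full 1600 ; 200 GPU-h to go.
Take 200 from Source 12 at 7.0 to finish.
Source U: unused.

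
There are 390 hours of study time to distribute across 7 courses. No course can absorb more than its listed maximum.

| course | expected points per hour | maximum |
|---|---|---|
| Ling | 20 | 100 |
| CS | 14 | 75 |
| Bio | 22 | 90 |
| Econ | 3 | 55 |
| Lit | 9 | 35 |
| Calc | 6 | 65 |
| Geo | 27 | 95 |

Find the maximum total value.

7865

Order the courses by expected points per hour: Geo 27 > Bio 22 > Ling 20 > CS 14 > Lit 9 > Calc 6 > Econ 3.
Geo takes 95 to reach its cap of 95 — 295 left.
Bio: +90 to 90 (cap) — 205 left.
Ling: +100 to 100 (cap) — 105 left.
CS takes 75 to reach its cap of 75 — 30 left.
Lit has room for 35 but only 30 remain, so it gets 30.
Total = 20×100 + 14×75 + 22×90 + 9×30 + 27×95 = 7865.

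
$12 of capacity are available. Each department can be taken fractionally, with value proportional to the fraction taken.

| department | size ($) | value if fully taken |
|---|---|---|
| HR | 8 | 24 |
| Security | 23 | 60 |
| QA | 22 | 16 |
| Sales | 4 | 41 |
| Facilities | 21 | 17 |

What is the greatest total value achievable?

65

Rank by value-to-size ratio: Sales 41/4≈10.2, HR 24/8≈3, Security 60/23≈2.61, Facilities 17/21≈0.81, QA 16/22≈0.727.
Take all of Sales (4 $, value 41) → 8 $ left.
All 8 $ of HR fit (value 24) → 0 remain.
Total value = 65.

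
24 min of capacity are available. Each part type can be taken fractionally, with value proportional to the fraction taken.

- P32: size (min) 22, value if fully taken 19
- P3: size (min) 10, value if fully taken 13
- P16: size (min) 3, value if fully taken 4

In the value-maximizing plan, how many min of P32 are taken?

Rank by value-to-size ratio: P16 4/3≈1.33, P3 13/10≈1.3, P32 19/22≈0.864.
Take all of P16 (3 min, value 4) — 21 min left.
P3: take in full, 10 min for value 13 — 11 left.
Fill the last 11 min with part of P32: 11/22 of it earns 9.5.

11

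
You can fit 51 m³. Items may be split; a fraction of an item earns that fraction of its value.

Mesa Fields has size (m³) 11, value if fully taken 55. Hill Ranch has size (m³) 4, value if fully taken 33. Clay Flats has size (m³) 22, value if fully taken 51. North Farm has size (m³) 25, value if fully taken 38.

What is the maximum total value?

Rank by value-to-size ratio: Hill Ranch 33/4≈8.25, Mesa Fields 55/11≈5, Clay Flats 51/22≈2.32, North Farm 38/25≈1.52.
All 4 m³ of Hill Ranch fit (value 33) → 47 remain.
Take all of Mesa Fields (11 m³, value 55) → 36 m³ left.
Clay Flats: take in full, 22 m³ for value 51 → 14 left.
Only 14 m³ remain; take 14/25 of North Farm for value 38×14/25 = 21.28.
Total value = 160.28.

160.28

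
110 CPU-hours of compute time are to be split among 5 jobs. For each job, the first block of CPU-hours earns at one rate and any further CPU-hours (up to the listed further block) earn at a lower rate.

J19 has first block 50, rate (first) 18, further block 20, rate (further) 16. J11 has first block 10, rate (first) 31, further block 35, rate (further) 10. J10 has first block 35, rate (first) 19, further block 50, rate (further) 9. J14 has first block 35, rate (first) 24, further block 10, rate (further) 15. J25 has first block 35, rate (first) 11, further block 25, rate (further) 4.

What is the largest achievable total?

Treat each block as its own option and order by rate: J11/tier1 31 > J14/tier1 24 > J10/tier1 19 > J19/tier1 18 > J19/tier2 16 > J14/tier2 15 > J25/tier1 11 > J11/tier2 10 > J10/tier2 9 > J25/tier2 4.
J11 tier1 at 31: fill all 10 — 100 left.
J14/tier1 (24): +35 — 65 left.
J10/tier1 (19): +35 — 30 left.
J19/tier1: +30 of 50 at 18; pool empty.
Total = 31×10 + 24×35 + 19×35 + 18×30 = 2355.

2355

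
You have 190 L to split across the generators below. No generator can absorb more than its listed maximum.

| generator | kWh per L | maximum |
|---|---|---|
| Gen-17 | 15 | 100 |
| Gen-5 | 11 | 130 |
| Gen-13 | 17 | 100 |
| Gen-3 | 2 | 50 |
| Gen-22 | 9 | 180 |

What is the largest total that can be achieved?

3050

Order the generators by kWh per L: Gen-13 17 > Gen-17 15 > Gen-5 11 > Gen-22 9 > Gen-3 2.
Give Gen-13 100 to hit its cap of 100 → 90 left.
Gen-17 has room for 100 but only 90 remain, so it gets 90.
Total = 15×90 + 17×100 = 3050.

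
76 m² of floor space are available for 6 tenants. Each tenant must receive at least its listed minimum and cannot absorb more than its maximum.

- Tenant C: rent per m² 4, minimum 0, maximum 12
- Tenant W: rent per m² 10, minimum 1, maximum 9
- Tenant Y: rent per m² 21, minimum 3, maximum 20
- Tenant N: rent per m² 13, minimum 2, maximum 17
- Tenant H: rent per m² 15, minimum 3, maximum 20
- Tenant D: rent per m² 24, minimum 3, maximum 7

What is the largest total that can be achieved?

Meeting every minimum uses 0+1+3+2+3+3 = 12 m², leaving 64.
Highest rent per m² first: Tenant D 24 > Tenant Y 21 > Tenant H 15 > Tenant N 13 > Tenant W 10 > Tenant C 4.
Give Tenant D 4 more to hit its cap of 7 → 60 left.
Tenant Y takes 17 more to reach its cap of 20 → 43 left.
Give Tenant H 17 more to hit its cap of 20 → 26 left.
Tenant N takes 15 more to reach its cap of 17 → 11 left.
Give Tenant W 8 more to hit its cap of 9 → 3 left.
Only 3 left; Tenant C takes them to reach 3.
Total = 4×3 + 10×9 + 21×20 + 13×17 + 15×20 + 24×7 = 1211.

1211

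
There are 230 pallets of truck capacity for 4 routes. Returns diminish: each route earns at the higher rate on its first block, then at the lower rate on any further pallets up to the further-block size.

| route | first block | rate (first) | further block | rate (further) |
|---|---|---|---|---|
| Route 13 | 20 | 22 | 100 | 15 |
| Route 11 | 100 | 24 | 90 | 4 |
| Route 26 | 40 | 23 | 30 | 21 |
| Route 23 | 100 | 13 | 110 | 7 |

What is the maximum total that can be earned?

4990

Rank every tier by rate: Route 11/T1 24 > Route 26/T1 23 > Route 13/T1 22 > Route 26/T2 21 > Route 13/T2 15 > Route 23/T1 13 > Route 23/T2 7 > Route 11/T2 4.
Fill Route 11 T1 block (100 at 24) → 130 left.
Route 26 T1 at 23: fill all 40 → 90 left.
Route 13/T1 (22): +20 → 70 left.
Fill Route 26 T2 block (30 at 21) → 40 left.
40 remain; put them into Route 13 T2 at 15.
Total = 24×100 + 23×40 + 22×20 + 21×30 + 15×40 = 4990.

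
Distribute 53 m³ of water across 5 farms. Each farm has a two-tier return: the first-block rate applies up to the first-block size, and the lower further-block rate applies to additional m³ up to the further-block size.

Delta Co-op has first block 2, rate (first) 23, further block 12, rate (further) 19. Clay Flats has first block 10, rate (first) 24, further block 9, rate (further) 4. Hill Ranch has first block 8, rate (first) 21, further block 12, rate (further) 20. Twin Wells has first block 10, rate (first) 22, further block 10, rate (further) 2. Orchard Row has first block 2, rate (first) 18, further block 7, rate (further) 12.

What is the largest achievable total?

Order all 10 blocks by rate: Clay Flats/T1 24 > Delta Co-op/T1 23 > Twin Wells/T1 22 > Hill Ranch/T1 21 > Hill Ranch/T2 20 > Delta Co-op/T2 19 > Orchard Row/T1 18 > Orchard Row/T2 12 > Clay Flats/T2 4 > Twin Wells/T2 2.
Clay Flats T1 at 24: fill all 10 — 43 left.
Delta Co-op/T1 (23): +2 — 41 left.
Twin Wells/T1 (22): +10 — 31 left.
Fill Hill Ranch T1 block (8 at 21) — 23 left.
Fill Hill Ranch T2 block (12 at 20) — 11 left.
11 remain; put them into Delta Co-op T2 at 19.
Total = 24×10 + 23×2 + 22×10 + 21×8 + 20×12 + 19×11 = 1123.

1123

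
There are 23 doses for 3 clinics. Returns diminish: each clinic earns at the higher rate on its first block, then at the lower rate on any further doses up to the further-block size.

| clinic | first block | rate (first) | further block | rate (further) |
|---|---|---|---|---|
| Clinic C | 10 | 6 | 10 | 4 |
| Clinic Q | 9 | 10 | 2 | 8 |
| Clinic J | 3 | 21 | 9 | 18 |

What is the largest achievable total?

Rank every tier by rate: Clinic J/first 21 > Clinic J/second 18 > Clinic Q/first 10 > Clinic Q/second 8 > Clinic C/first 6 > Clinic C/second 4.
Fill Clinic J first block (3 at 21) — 20 left.
Clinic J second at 18: fill all 9 — 11 left.
Fill Clinic Q first block (9 at 10) — 2 left.
Clinic Q second at 8: fill all 2 — 0 left.
Total = 21×3 + 18×9 + 10×9 + 8×2 = 331.

331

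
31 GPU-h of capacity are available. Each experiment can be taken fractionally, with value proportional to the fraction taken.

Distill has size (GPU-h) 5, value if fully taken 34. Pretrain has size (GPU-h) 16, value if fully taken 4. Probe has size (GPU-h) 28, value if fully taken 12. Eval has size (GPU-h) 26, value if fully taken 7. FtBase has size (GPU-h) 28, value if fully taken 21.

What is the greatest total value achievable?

53.5

Sort by value density: Distill 34/5≈6.8, FtBase 21/28≈0.75, Probe 12/28≈0.429, Eval 7/26≈0.269, Pretrain 4/16≈0.25.
Distill: take in full, 5 GPU-h for value 34 ; 26 left.
26 GPU-h left: a 26/28 share of FtBase gives 21×26/28 = 19.5.
Total value = 53.5.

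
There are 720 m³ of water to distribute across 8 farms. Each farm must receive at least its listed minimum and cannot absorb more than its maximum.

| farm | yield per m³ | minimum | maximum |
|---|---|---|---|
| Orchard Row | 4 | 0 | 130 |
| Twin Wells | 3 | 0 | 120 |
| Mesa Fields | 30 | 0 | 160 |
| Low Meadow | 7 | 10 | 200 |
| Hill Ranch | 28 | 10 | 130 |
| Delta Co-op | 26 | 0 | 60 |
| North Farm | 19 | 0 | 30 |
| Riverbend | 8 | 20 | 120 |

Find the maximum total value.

Meeting every minimum uses 0+0+0+10+10+0+0+20 = 40 m³, leaving 680.
Order the farms by yield per m³: Mesa Fields 30 > Hill Ranch 28 > Delta Co-op 26 > North Farm 19 > Riverbend 8 > Low Meadow 7 > Orchard Row 4 > Twin Wells 3.
Mesa Fields: +160 to 160 (cap) — 520 left.
Give Hill Ranch 120 more to hit its cap of 130 — 400 left.
Give Delta Co-op 60 more to hit its cap of 60 — 340 left.
North Farm takes 30 more to reach its cap of 30 — 310 left.
Give Riverbend 100 more to hit its cap of 120 — 210 left.
Low Meadow takes 190 more to reach its cap of 200 — 20 left.
Orchard Row has room for 130 more but only 20 remain, so it gets 20.
Total = 4×20 + 30×160 + 7×200 + 28×130 + 26×60 + 19×30 + 8×120 = 13010.

13010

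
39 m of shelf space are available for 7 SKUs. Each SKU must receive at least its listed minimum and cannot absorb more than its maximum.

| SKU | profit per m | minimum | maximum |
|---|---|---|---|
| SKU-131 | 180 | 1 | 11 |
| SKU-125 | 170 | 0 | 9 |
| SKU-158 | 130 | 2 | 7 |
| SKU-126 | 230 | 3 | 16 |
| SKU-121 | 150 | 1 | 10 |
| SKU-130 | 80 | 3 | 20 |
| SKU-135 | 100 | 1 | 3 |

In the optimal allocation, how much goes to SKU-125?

Meeting every minimum uses 1+0+2+3+1+3+1 = 11 m, leaving 28.
Highest profit per m first: SKU-126 230 > SKU-131 180 > SKU-125 170 > SKU-121 150 > SKU-158 130 > SKU-135 100 > SKU-130 80.
Give SKU-126 13 more to hit its cap of 16 ; 15 left.
SKU-131 takes 10 more to reach its cap of 11 ; 5 left.
SKU-125: +5 (room for 9) → 5. Pool exhausted.

5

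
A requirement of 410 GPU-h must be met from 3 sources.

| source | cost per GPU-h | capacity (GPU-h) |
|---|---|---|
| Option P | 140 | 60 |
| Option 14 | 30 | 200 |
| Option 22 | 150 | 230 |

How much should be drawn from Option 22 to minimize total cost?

Cheapest first:
Option 14 (30): use full 200 → 210 GPU-h to go.
Take 60 from Option P at 140 → need 150 more.
Option 22 at 150: take 150 of its 230 → requirement met.

150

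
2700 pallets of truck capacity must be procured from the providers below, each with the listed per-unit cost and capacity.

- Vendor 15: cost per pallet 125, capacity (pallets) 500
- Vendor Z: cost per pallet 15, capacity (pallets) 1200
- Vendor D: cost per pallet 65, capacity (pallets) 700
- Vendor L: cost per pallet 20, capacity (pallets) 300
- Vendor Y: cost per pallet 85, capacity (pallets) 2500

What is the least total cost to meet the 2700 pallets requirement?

Cheapest first:
Vendor Z at 15: take all 1200 pallets — 1500 still needed.
Take 300 from Vendor L at 20 — need 1200 more.
Vendor D at 65: take all 700 pallets — 500 still needed.
Take 500 from Vendor Y at 85 to finish.
Vendor 15: unused.
Cost = 1200×15 + 300×20 + 700×65 + 500×85 = 112000.

112000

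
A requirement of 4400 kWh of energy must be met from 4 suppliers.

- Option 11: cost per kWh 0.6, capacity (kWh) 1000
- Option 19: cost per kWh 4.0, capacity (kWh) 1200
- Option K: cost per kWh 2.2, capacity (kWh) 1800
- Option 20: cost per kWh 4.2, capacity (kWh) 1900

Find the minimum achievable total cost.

11040

Use suppliers in increasing cost order.
Option 11 (0.6): use full 1000 ; 3400 kWh to go.
Option K at 2.2: take all 1800 kWh ; 1600 still needed.
Take 1200 from Option 19 at 4.0 ; need 400 more.
Option 20 at 4.2: take 400 of its 1900 ; requirement met.
Cost = 1000×0.6 + 1800×2.2 + 1200×4.0 + 400×4.2 = 11040.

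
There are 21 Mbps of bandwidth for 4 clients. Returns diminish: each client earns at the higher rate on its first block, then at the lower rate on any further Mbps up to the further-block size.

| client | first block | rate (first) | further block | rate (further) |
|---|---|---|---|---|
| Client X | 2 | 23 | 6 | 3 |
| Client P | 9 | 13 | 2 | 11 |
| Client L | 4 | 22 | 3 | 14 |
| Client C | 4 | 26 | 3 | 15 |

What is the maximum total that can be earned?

390

Order all 8 blocks by rate: Client C/first 26 > Client X/first 23 > Client L/first 22 > Client C/second 15 > Client L/second 14 > Client P/first 13 > Client P/second 11 > Client X/second 3.
Client C first at 26: fill all 4 ; 17 left.
Client X first at 23: fill all 2 ; 15 left.
Fill Client L first block (4 at 22) ; 11 left.
Client C/second (15): +3 ; 8 left.
Client L/second (14): +3 ; 5 left.
5 remain; put them into Client P first at 13.
Total = 26×4 + 23×2 + 22×4 + 15×3 + 14×3 + 13×5 = 390.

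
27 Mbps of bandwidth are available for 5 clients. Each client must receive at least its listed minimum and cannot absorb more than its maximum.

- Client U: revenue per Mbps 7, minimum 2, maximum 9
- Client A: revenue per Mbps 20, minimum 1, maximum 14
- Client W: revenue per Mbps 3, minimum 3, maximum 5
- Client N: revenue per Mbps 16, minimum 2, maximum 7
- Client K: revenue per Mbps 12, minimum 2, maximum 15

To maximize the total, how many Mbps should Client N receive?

Meeting every minimum uses 2+1+3+2+2 = 10 Mbps, leaving 17.
Order the clients by revenue per Mbps: Client A 20 > Client N 16 > Client K 12 > Client U 7 > Client W 3.
Client A takes 13 more to reach its cap of 14 — 4 left.
Only 4 left; Client N takes them to reach 6.

6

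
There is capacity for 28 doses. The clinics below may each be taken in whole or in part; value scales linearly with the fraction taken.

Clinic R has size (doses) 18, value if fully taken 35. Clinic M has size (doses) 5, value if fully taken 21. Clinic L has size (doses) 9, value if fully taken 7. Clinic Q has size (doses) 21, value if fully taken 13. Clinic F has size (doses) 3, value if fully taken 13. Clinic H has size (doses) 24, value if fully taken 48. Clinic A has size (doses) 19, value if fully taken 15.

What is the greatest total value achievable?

74

Rank by value-to-size ratio: Clinic F 13/3≈4.33, Clinic M 21/5≈4.2, Clinic H 48/24≈2, Clinic R 35/18≈1.94, Clinic A 15/19≈0.789, Clinic L 7/9≈0.778, Clinic Q 13/21≈0.619.
All 3 doses of Clinic F fit (value 13) → 25 remain.
All 5 doses of Clinic M fit (value 21) → 20 remain.
Only 20 doses remain; take 20/24 of Clinic H for value 48×20/24 = 40.
Total value = 74.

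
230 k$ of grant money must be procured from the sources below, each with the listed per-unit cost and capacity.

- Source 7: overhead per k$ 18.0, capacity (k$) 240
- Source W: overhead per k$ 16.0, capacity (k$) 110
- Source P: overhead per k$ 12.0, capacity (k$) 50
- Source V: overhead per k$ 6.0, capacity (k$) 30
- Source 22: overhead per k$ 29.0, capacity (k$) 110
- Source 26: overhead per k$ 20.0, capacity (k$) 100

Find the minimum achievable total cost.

Use sources in increasing cost order.
Source V (6.0): use full 30 — 200 k$ to go.
Source P (12.0): use full 50 — 150 k$ to go.
Take 110 from Source W at 16.0 — need 40 more.
Source 7 at 18.0: take 40 of its 240 — requirement met.
Source 26, Source 22: unused.
Cost = 30×6.0 + 50×12.0 + 110×16.0 + 40×18.0 = 3260.

3260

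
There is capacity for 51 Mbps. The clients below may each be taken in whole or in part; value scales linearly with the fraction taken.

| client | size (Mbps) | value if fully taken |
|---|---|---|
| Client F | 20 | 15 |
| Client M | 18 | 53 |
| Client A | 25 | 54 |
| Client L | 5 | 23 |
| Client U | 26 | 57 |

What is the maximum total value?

137.32

Rank by value-to-size ratio: Client L 23/5≈4.6, Client M 53/18≈2.94, Client U 57/26≈2.19, Client A 54/25≈2.16, Client F 15/20≈0.75.
Take all of Client L (5 Mbps, value 23) — 46 Mbps left.
All 18 Mbps of Client M fit (value 53) — 28 remain.
Client U: take in full, 26 Mbps for value 57 — 2 left.
2 Mbps left: a 2/25 share of Client A gives 54×2/25 = 4.32.
Total value = 137.32.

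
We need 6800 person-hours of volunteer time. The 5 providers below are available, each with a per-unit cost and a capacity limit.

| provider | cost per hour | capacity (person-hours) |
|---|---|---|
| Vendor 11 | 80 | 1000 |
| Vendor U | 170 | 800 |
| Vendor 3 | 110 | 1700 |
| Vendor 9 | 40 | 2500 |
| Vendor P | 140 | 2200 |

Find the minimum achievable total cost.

591000

Cheapest first:
Vendor 9 (40): use full 2500 → 4300 person-hours to go.
Vendor 11 (80): use full 1000 → 3300 person-hours to go.
Vendor 3 (110): use full 1700 → 1600 person-hours to go.
Take 1600 from Vendor P at 140 to finish.
Vendor U: unused.
Cost = 2500×40 + 1000×80 + 1700×110 + 1600×140 = 591000.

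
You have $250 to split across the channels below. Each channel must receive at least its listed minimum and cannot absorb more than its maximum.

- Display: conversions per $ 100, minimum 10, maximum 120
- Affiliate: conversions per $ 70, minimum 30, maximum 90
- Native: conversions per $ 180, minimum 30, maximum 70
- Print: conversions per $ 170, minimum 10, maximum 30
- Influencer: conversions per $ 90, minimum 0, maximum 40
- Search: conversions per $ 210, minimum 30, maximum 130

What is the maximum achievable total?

Meeting every minimum uses 10+30+30+10+0+30 = 110 $, leaving 140.
Order the channels by conversions per $: Search 210 > Native 180 > Print 170 > Display 100 > Influencer 90 > Affiliate 70.
Search: +100 to 130 (cap) ; 40 left.
Native: +40 to 70 (cap) ; 0 left.
Total = 100×10 + 70×30 + 180×70 + 170×10 + 210×130 = 44700.

44700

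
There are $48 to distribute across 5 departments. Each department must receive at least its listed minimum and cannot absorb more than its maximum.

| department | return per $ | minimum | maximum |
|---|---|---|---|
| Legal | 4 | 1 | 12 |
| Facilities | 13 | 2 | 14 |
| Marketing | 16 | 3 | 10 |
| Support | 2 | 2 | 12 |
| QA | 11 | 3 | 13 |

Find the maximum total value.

Meeting every minimum uses 1+2+3+2+3 = 11 $, leaving 37.
Rank by return per $: Marketing 16 > Facilities 13 > QA 11 > Legal 4 > Support 2.
Marketing: +7 to 10 (cap) → 30 left.
Give Facilities 12 more to hit its cap of 14 → 18 left.
QA: +10 to 13 (cap) → 8 left.
Legal: +8 (room for 11) → 9. Pool exhausted.
Total = 4×9 + 13×14 + 16×10 + 2×2 + 11×13 = 525.

525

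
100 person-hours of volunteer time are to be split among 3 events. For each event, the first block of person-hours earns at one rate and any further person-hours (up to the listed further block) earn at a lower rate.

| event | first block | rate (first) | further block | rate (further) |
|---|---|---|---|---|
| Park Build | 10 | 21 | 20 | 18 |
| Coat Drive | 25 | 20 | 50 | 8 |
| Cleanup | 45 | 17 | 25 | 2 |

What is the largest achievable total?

Order all 6 blocks by rate: Park Build/tier1 21 > Coat Drive/tier1 20 > Park Build/tier2 18 > Cleanup/tier1 17 > Coat Drive/tier2 8 > Cleanup/tier2 2.
Park Build/tier1 (21): +10 — 90 left.
Coat Drive tier1 at 20: fill all 25 — 65 left.
Park Build/tier2 (18): +20 — 45 left.
Fill Cleanup tier1 block (45 at 17) — 0 left.
Total = 21×10 + 20×25 + 18×20 + 17×45 = 1835.

1835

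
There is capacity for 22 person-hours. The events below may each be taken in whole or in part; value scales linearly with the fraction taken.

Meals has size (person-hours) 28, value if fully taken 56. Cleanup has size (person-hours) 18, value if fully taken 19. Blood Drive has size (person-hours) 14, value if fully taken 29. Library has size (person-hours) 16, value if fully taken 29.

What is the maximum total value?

45

Best value per unit of size first: Blood Drive 29/14≈2.07, Meals 56/28≈2, Library 29/16≈1.81, Cleanup 19/18≈1.06.
Take all of Blood Drive (14 person-hours, value 29) → 8 person-hours left.
Only 8 person-hours remain; take 8/28 of Meals for value 56×8/28 = 16.
Total value = 45.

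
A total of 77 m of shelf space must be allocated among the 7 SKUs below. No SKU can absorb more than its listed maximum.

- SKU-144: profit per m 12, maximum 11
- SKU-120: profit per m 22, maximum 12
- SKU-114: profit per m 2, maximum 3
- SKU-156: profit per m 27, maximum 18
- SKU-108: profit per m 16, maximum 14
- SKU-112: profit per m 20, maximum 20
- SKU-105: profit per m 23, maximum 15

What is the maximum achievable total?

1687

Order the SKUs by profit per m: SKU-156 27 > SKU-105 23 > SKU-120 22 > SKU-112 20 > SKU-108 16 > SKU-144 12 > SKU-114 2.
SKU-156 takes 18 to reach its cap of 18 → 59 left.
Give SKU-105 15 to hit its cap of 15 → 44 left.
SKU-120: +12 to 12 (cap) → 32 left.
Give SKU-112 20 to hit its cap of 20 → 12 left.
SKU-108: +12 (room for 14) → 12. Pool exhausted.
Total = 22×12 + 27×18 + 16×12 + 20×20 + 23×15 = 1687.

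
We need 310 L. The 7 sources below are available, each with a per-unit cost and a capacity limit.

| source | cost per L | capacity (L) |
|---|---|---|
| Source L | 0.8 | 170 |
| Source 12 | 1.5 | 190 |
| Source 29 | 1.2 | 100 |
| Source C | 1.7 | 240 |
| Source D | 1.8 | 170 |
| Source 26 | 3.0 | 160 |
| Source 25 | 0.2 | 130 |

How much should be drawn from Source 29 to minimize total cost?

Cheapest first:
Source 25 at 0.2: take all 130 L ; 180 still needed.
Source L (0.8): use full 170 ; 10 L to go.
Source 29 at 1.2: take 10 of its 100 ; requirement met.
Source 12, Source C, Source D, Source 26: unused.

10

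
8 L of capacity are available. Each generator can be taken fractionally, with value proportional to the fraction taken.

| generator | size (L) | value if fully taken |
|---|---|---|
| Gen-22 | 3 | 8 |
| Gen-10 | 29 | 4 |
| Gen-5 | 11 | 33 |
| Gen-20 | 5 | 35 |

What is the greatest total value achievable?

Rank by value-to-size ratio: Gen-20 35/5≈7, Gen-5 33/11≈3, Gen-22 8/3≈2.67, Gen-10 4/29≈0.138.
All 5 L of Gen-20 fit (value 35) → 3 remain.
Only 3 L remain; take 3/11 of Gen-5 for value 33×3/11 = 9.
Total value = 44.

44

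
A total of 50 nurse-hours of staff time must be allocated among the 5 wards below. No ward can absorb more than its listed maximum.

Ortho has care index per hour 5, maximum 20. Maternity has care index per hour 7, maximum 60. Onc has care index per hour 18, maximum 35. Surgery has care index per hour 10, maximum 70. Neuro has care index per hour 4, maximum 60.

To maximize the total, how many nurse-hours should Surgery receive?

Highest care index per hour first: Onc 18 > Surgery 10 > Maternity 7 > Ortho 5 > Neuro 4.
Onc: +35 to 35 (cap) — 15 left.
Only 15 left; Surgery takes them to reach 15.

15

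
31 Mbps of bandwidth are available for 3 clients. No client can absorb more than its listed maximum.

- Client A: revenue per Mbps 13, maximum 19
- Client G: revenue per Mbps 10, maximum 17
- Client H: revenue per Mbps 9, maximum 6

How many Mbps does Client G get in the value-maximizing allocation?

12

Highest revenue per Mbps first: Client A 13 > Client G 10 > Client H 9.
Give Client A 19 to hit its cap of 19 ; 12 left.
Only 12 left; Client G takes them to reach 12.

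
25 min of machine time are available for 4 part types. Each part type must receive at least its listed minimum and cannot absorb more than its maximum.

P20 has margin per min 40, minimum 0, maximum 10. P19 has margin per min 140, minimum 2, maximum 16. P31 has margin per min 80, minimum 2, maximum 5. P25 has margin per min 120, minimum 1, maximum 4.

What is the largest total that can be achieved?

3120

Meeting every minimum uses 0+2+2+1 = 5 min, leaving 20.
Rank by margin per min: P19 140 > P25 120 > P31 80 > P20 40.
Give P19 14 more to hit its cap of 16 ; 6 left.
P25: +3 to 4 (cap) ; 3 left.
P31: +3 to 5 (cap) ; 0 left.
Total = 140×16 + 80×5 + 120×4 = 3120.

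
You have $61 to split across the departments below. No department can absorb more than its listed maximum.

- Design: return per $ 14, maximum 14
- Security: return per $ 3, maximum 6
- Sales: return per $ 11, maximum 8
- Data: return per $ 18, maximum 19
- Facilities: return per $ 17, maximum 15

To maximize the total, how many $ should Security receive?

5

Order the departments by return per $: Data 18 > Facilities 17 > Design 14 > Sales 11 > Security 3.
Data takes 19 to reach its cap of 19 — 42 left.
Facilities: +15 to 15 (cap) — 27 left.
Design: +14 to 14 (cap) — 13 left.
Give Sales 8 to hit its cap of 8 — 5 left.
Security has room for 6 but only 5 remain, so it gets 5.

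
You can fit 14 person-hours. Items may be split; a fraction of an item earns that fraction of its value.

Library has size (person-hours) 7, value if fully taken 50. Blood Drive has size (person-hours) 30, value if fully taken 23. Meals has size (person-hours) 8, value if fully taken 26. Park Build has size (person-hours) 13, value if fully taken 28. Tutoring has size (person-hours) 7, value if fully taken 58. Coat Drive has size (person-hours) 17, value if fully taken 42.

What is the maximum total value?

108

Rank by value-to-size ratio: Tutoring 58/7≈8.29, Library 50/7≈7.14, Meals 26/8≈3.25, Coat Drive 42/17≈2.47, Park Build 28/13≈2.15, Blood Drive 23/30≈0.767.
Tutoring: take in full, 7 person-hours for value 58 ; 7 left.
Take all of Library (7 person-hours, value 50) ; 0 person-hours left.
Total value = 108.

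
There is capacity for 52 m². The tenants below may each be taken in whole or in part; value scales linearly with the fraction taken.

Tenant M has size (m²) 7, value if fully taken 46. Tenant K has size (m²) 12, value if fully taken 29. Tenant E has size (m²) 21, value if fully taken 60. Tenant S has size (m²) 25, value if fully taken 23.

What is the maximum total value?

Rank by value-to-size ratio: Tenant M 46/7≈6.57, Tenant E 60/21≈2.86, Tenant K 29/12≈2.42, Tenant S 23/25≈0.92.
All 7 m² of Tenant M fit (value 46) — 45 remain.
Tenant E: take in full, 21 m² for value 60 — 24 left.
All 12 m² of Tenant K fit (value 29) — 12 remain.
Fill the last 12 m² with part of Tenant S: 12/25 of it earns 11.04.
Total value = 146.04.

146.04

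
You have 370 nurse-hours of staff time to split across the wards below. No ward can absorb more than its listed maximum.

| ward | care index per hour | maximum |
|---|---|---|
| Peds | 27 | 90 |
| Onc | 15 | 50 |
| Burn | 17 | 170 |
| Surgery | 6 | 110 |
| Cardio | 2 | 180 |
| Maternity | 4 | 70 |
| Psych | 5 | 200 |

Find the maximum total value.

Highest care index per hour first: Peds 27 > Burn 17 > Onc 15 > Surgery 6 > Psych 5 > Maternity 4 > Cardio 2.
Peds takes 90 to reach its cap of 90 — 280 left.
Burn: +170 to 170 (cap) — 110 left.
Give Onc 50 to hit its cap of 50 — 60 left.
Surgery: +60 (room for 110) → 60. Pool exhausted.
Total = 27×90 + 15×50 + 17×170 + 6×60 = 6430.

6430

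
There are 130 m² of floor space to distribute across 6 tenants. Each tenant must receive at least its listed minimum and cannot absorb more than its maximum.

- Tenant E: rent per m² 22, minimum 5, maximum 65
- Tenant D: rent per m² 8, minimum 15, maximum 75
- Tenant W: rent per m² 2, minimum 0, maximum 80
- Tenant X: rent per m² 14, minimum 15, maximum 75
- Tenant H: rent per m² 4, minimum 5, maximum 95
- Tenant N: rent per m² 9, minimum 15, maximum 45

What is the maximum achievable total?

2125

Meeting every minimum uses 5+15+0+15+5+15 = 55 m², leaving 75.
Rank by rent per m²: Tenant E 22 > Tenant X 14 > Tenant N 9 > Tenant D 8 > Tenant H 4 > Tenant W 2.
Tenant E takes 60 more to reach its cap of 65 — 15 left.
Only 15 left; Tenant X takes them to reach 30.
Total = 22×65 + 8×15 + 14×30 + 4×5 + 9×15 = 2125.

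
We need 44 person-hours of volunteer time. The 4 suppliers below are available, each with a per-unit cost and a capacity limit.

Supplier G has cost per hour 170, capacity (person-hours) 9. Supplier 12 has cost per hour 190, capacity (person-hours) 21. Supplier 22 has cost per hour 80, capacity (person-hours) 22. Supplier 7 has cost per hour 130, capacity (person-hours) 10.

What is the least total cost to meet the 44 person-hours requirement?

Use suppliers in increasing cost order.
Take 22 from Supplier 22 at 80 — need 22 more.
Supplier 7 (130): use full 10 — 12 person-hours to go.
Take 9 from Supplier G at 170 — need 3 more.
Supplier 12 at 190: take 3 of its 21 — requirement met.
Cost = 22×80 + 10×130 + 9×170 + 3×190 = 5160.

5160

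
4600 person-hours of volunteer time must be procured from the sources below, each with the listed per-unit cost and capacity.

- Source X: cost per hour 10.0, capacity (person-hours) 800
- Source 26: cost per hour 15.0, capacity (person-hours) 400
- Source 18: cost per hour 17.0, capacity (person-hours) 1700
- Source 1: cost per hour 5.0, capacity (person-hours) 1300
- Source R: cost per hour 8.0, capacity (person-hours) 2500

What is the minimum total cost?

34500

Use sources in increasing cost order.
Source 1 (5.0): use full 1300 ; 3300 person-hours to go.
Source R (8.0): use full 2500 ; 800 person-hours to go.
Take 800 from Source X at 10.0 ; need 0 more.
Source 26, Source 18: unused.
Cost = 1300×5.0 + 2500×8.0 + 800×10.0 = 34500.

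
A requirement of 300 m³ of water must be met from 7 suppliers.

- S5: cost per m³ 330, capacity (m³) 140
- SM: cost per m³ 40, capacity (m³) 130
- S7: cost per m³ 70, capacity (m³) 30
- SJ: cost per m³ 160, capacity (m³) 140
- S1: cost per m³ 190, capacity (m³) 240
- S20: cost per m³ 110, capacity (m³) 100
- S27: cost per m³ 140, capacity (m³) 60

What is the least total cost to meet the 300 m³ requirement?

23900

Cheapest first:
SM at 40: take all 130 m³ → 170 still needed.
S7 at 70: take all 30 m³ → 140 still needed.
S20 (110): use full 100 → 40 m³ to go.
Take 40 from S27 at 140 to finish.
SJ, S1, S5: unused.
Cost = 130×40 + 30×70 + 100×110 + 40×140 = 23900.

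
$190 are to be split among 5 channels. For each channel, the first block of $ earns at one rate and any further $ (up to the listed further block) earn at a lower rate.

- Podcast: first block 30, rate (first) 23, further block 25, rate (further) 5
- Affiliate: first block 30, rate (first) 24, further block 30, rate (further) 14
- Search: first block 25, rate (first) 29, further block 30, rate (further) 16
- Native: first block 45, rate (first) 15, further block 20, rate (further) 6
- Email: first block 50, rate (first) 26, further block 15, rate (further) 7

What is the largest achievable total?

4290

Order all 10 blocks by rate: Search/tier1 29 > Email/tier1 26 > Affiliate/tier1 24 > Podcast/tier1 23 > Search/tier2 16 > Native/tier1 15 > Affiliate/tier2 14 > Email/tier2 7 > Native/tier2 6 > Podcast/tier2 5.
Search tier1 at 29: fill all 25 — 165 left.
Email/tier1 (26): +50 — 115 left.
Affiliate/tier1 (24): +30 — 85 left.
Podcast tier1 at 23: fill all 30 — 55 left.
Search tier2 at 16: fill all 30 — 25 left.
Native/tier1: +25 of 45 at 15; pool empty.
Total = 29×25 + 26×50 + 24×30 + 23×30 + 16×30 + 15×25 = 4290.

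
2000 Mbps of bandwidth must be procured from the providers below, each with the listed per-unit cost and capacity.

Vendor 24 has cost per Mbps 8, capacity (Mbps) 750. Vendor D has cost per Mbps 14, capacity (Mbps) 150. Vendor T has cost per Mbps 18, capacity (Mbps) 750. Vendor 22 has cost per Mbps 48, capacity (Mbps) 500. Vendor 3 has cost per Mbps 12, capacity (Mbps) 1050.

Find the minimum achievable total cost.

Cheapest first:
Vendor 24 at 8: take all 750 Mbps ; 1250 still needed.
Vendor 3 (12): use full 1050 ; 200 Mbps to go.
Take 150 from Vendor D at 14 ; need 50 more.
Vendor T (18): take the remaining 50 ; done.
Vendor 22: unused.
Cost = 750×8 + 1050×12 + 150×14 + 50×18 = 21600.

21600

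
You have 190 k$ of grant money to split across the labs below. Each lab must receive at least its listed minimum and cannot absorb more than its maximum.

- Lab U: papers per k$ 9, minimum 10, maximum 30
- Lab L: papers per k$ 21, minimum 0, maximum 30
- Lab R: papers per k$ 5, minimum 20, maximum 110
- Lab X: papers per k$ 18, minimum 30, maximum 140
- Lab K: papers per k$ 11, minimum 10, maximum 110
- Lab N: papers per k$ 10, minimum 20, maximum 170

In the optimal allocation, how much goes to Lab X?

Meeting every minimum uses 10+0+20+30+10+20 = 90 k$, leaving 100.
Highest papers per k$ first: Lab L 21 > Lab X 18 > Lab K 11 > Lab N 10 > Lab U 9 > Lab R 5.
Lab L takes 30 more to reach its cap of 30 — 70 left.
Only 70 left; Lab X takes them to reach 100.

100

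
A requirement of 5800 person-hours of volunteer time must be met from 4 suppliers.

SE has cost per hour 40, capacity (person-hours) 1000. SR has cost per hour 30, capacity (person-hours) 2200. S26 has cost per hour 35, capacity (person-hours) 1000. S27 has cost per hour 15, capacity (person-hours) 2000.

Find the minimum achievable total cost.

155000

Cheapest first:
Take 2000 from S27 at 15 — need 3800 more.
Take 2200 from SR at 30 — need 1600 more.
S26 at 35: take all 1000 person-hours — 600 still needed.
Take 600 from SE at 40 to finish.
Cost = 2000×15 + 2200×30 + 1000×35 + 600×40 = 155000.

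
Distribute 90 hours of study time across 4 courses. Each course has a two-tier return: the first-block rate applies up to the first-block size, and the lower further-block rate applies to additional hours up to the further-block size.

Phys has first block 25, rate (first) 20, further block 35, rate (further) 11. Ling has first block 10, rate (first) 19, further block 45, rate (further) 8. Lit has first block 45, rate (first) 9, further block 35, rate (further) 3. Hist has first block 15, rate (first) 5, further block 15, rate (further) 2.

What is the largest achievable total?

1255

Treat each block as its own option and order by rate: Phys/T1 20 > Ling/T1 19 > Phys/T2 11 > Lit/T1 9 > Ling/T2 8 > Hist/T1 5 > Lit/T2 3 > Hist/T2 2.
Phys T1 at 20: fill all 25 ; 65 left.
Ling/T1 (19): +10 ; 55 left.
Phys/T2 (11): +35 ; 20 left.
Lit T1 at 9: only 20 left, fill 20.
Total = 20×25 + 19×10 + 11×35 + 9×20 = 1255.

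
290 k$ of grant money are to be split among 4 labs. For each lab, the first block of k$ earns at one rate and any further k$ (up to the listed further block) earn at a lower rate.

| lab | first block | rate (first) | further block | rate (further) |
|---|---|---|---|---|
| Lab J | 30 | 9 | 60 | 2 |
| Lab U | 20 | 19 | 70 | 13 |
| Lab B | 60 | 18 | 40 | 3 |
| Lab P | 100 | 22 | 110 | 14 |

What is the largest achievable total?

Rank every tier by rate: Lab P/T1 22 > Lab U/T1 19 > Lab B/T1 18 > Lab P/T2 14 > Lab U/T2 13 > Lab J/T1 9 > Lab B/T2 3 > Lab J/T2 2.
Lab P T1 at 22: fill all 100 — 190 left.
Fill Lab U T1 block (20 at 19) — 170 left.
Lab B/T1 (18): +60 — 110 left.
Lab P T2 at 14: fill all 110 — 0 left.
Total = 22×100 + 19×20 + 18×60 + 14×110 = 5200.

5200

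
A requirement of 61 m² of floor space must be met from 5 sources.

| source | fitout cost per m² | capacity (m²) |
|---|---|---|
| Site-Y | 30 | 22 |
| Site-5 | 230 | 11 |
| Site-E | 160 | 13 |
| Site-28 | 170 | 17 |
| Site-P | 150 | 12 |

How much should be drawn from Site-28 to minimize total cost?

14

Use sources in increasing cost order.
Site-Y at 30: take all 22 m² → 39 still needed.
Take 12 from Site-P at 150 → need 27 more.
Site-E (160): use full 13 → 14 m² to go.
Site-28 at 170: take 14 of its 17 → requirement met.
Site-5: unused.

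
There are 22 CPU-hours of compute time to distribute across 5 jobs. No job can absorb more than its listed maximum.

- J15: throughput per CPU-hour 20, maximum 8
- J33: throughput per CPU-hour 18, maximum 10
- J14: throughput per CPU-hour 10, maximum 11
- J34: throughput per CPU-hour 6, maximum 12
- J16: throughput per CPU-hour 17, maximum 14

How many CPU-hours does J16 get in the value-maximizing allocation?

Rank by throughput per CPU-hour: J15 20 > J33 18 > J16 17 > J14 10 > J34 6.
J15 takes 8 to reach its cap of 8 → 14 left.
Give J33 10 to hit its cap of 10 → 4 left.
Only 4 left; J16 takes them to reach 4.

4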